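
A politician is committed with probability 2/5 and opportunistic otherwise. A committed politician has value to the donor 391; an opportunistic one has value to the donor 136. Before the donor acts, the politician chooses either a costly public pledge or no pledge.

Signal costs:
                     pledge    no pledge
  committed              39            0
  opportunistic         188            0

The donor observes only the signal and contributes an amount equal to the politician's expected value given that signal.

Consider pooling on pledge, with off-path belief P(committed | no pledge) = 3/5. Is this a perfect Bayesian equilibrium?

No

On the equilibrium path (pledge) the donor holds the prior 2/5 and pays 2/5·391 + 3/5·136 = 238. Off-path (no pledge) belief 3/5 gives 3/5·391 + 2/5·136 = 289.
Committed: pledge gives 238 − 39 = 199; no pledge gives 289 − 0 = 289. Deviates. ✗
Opportunistic: pledge gives 238 − 188 = 50; no pledge gives 289 − 0 = 289. Deviates. ✗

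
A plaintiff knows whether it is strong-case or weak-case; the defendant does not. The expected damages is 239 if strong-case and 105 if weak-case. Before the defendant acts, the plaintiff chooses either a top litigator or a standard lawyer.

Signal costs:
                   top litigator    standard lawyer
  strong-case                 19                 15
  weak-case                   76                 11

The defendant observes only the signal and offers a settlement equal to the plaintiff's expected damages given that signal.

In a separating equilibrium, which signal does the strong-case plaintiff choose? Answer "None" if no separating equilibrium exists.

Try strong-case → top litigator, weak-case → standard lawyer:
  Under separation the defendant infers type exactly: top litigator → strong-case (pays 239), standard lawyer → weak-case (pays 105).
  Strong-case: top litigator gives 239 − 19 = 220; standard lawyer gives 105 − 15 = 90. No deviation. ✓
  Weak-case: standard lawyer gives 105 − 11 = 94; top litigator gives 239 − 76 = 163. Would deviate. ✗
Try strong-case → standard lawyer, weak-case → top litigator:
  Under separation the defendant infers type exactly: standard lawyer → strong-case (pays 239), top litigator → weak-case (pays 105).
  Strong-case: standard lawyer gives 239 − 15 = 224; top litigator gives 105 − 19 = 86. No deviation. ✓
  Weak-case: top litigator gives 105 − 76 = 29; standard lawyer gives 239 − 11 = 228. Would deviate. ✗
Neither assignment is incentive-compatible.

None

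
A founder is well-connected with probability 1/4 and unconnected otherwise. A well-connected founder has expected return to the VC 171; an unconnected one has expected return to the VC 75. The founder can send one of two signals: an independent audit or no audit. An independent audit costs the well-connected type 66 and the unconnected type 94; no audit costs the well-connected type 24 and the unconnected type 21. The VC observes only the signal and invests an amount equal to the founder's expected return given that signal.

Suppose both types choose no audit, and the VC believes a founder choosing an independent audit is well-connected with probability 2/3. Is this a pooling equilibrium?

Yes

At the pooled signal (no audit) the VC holds the prior 1/4 and pays 1/4·171 + 3/4·75 = 99. Off-path (audit) belief 2/3 gives 2/3·171 + 1/3·75 = 139.
Well-connected: no audit gives 99 − 24 = 75; audit gives 139 − 66 = 73. Stays. ✓
Unconnected: no audit gives 99 − 21 = 78; audit gives 139 − 94 = 45. Stays. ✓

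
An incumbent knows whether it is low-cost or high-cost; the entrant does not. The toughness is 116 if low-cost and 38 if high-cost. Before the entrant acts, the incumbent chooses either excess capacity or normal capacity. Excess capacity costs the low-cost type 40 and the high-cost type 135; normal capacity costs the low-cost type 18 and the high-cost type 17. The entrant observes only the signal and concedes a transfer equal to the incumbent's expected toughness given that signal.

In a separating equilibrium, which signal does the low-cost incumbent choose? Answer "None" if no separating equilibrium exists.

excess capacity

Try low-cost → excess capacity, high-cost → normal capacity:
  If types separate, excess capacity earns payment 116 and normal capacity earns 38.
  Low-cost: excess capacity gives 116 − 40 = 76; normal capacity gives 38 − 18 = 20. No deviation. ✓
  High-cost: normal capacity gives 38 − 17 = 21; excess capacity gives 116 − 135 = -19. No deviation. ✓
Both hold — the low-cost type sends excess capacity.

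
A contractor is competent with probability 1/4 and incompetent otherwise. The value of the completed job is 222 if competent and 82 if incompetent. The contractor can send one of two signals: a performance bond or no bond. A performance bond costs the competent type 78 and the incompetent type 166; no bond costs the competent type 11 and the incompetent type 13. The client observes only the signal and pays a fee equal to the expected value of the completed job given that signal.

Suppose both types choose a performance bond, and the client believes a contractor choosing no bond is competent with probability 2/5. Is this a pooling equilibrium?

At the pooled signal (bond) the client holds the prior 1/4 and pays 1/4·222 + 3/4·82 = 117. Off-path (no bond) belief 2/5 gives 2/5·222 + 3/5·82 = 138.
Competent: bond gives 117 − 78 = 39; no bond gives 138 − 11 = 127. Deviates. ✗
Incompetent: bond gives 117 − 166 = -49; no bond gives 138 − 13 = 125. Deviates. ✗

No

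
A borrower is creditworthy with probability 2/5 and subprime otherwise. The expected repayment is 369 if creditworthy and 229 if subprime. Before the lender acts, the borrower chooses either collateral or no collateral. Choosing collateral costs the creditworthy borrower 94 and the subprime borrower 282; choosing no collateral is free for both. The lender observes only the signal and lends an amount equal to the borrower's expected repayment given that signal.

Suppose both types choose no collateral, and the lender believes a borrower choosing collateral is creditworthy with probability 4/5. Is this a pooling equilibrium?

Yes

On the equilibrium path (no collateral) the lender holds the prior 2/5 and pays 2/5·369 + 3/5·229 = 285. Off-path (collateral) belief 4/5 gives 4/5·369 + 1/5·229 = 341.
Creditworthy: no collateral gives 285 − 0 = 285; collateral gives 341 − 94 = 247. Stays. ✓
Subprime: no collateral gives 285 − 0 = 285; collateral gives 341 − 282 = 59. Stays. ✓
Beliefs are Bayes-consistent on-path and both types best-respond.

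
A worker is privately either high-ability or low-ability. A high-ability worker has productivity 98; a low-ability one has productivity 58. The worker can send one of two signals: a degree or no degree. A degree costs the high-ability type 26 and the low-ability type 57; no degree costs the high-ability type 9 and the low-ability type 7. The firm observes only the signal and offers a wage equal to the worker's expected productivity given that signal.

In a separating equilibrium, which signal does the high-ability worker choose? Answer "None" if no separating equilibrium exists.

degree

Try high-ability → degree, low-ability → no degree:
  Under separation the firm infers type exactly: degree → high-ability (pays 98), no degree → low-ability (pays 58).
  High-ability: degree gives 98 − 26 = 72; no degree gives 58 − 9 = 49. No deviation. ✓
  Low-ability: no degree gives 58 − 7 = 51; degree gives 98 − 57 = 41. No deviation. ✓
Both hold — the high-ability type sends degree.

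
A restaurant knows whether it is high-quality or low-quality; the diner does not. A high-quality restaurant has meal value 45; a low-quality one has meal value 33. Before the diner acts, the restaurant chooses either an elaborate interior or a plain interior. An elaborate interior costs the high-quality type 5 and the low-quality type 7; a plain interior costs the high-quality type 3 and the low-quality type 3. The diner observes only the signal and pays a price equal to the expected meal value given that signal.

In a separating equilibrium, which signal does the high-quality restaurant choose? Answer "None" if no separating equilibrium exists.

Try high-quality → elaborate interior, low-quality → plain interior:
  If types separate, elaborate interior earns payment 45 and plain interior earns 33.
  High-quality: elaborate interior gives 45 − 5 = 40; plain interior gives 33 − 3 = 30. No deviation. ✓
  Low-quality: plain interior gives 33 − 3 = 30; elaborate interior gives 45 − 7 = 38. Would deviate. ✗
Try high-quality → plain interior, low-quality → elaborate interior:
  If types separate, plain interior earns payment 45 and elaborate interior earns 33.
  High-quality: plain interior gives 45 − 3 = 42; elaborate interior gives 33 − 5 = 28. No deviation. ✓
  Low-quality: elaborate interior gives 33 − 7 = 26; plain interior gives 45 − 3 = 42. Would deviate. ✗
Neither assignment is incentive-compatible.

None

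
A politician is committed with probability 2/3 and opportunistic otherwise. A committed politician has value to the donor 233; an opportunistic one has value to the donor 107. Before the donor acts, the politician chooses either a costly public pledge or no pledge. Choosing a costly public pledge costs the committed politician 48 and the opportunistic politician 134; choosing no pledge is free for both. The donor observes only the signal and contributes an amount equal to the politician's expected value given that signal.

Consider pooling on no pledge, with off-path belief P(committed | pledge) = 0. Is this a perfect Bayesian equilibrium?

At the pooled signal (no pledge) the donor holds the prior 2/3 and pays 2/3·233 + 1/3·107 = 191. Off-path (pledge) belief 0 gives 0·233 + 1·107 = 107.
Committed: no pledge gives 191 − 0 = 191; pledge gives 107 − 48 = 59. Stays. ✓
Opportunistic: no pledge gives 191 − 0 = 191; pledge gives 107 − 134 = -27. Stays. ✓

Yes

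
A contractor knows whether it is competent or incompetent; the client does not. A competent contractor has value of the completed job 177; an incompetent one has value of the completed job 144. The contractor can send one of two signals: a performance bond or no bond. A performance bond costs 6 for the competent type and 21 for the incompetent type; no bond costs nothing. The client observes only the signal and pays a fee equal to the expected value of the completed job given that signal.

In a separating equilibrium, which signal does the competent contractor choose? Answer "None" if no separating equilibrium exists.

Try competent → bond, incompetent → no bond:
  If types separate, bond earns payment 177 and no bond earns 144.
  Competent: bond gives 177 − 6 = 171; no bond gives 144 − 0 = 144. No deviation. ✓
  Incompetent: no bond gives 144 − 0 = 144; bond gives 177 − 21 = 156. Would deviate. ✗
Try competent → no bond, incompetent → bond:
  If types separate, no bond earns payment 177 and bond earns 144.
  Competent: no bond gives 177 − 0 = 177; bond gives 144 − 6 = 138. No deviation. ✓
  Incompetent: bond gives 144 − 21 = 123; no bond gives 177 − 0 = 177. Would deviate. ✗
Neither assignment is incentive-compatible.

None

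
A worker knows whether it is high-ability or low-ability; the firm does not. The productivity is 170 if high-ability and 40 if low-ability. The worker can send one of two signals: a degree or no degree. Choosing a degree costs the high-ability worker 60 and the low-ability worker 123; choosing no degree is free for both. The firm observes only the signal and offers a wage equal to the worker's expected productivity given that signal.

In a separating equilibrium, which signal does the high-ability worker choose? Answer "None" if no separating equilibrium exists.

None

Try high-ability → degree, low-ability → no degree:
  If types separate, degree earns payment 170 and no degree earns 40.
  High-ability: degree gives 170 − 60 = 110; no degree gives 40 − 0 = 40. No deviation. ✓
  Low-ability: no degree gives 40 − 0 = 40; degree gives 170 − 123 = 47. Would deviate. ✗
Try high-ability → no degree, low-ability → degree:
  If types separate, no degree earns payment 170 and degree earns 40.
  High-ability: no degree gives 170 − 0 = 170; degree gives 40 − 60 = -20. No deviation. ✓
  Low-ability: degree gives 40 − 123 = -83; no degree gives 170 − 0 = 170. Would deviate. ✗
Neither assignment is incentive-compatible.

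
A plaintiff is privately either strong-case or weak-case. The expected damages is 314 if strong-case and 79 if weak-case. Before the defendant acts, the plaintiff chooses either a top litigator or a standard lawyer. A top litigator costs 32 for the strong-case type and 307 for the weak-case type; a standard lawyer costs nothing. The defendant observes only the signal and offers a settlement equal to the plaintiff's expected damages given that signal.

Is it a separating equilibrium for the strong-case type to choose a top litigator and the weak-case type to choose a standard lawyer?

Under separation the defendant infers type exactly: top litigator → strong-case (pays 314), standard lawyer → weak-case (pays 79).
Strong-case: top litigator gives 314 − 32 = 282; standard lawyer gives 79 − 0 = 79. No deviation. ✓
Weak-case: standard lawyer gives 79 − 0 = 79; top litigator gives 314 − 307 = 7. No deviation. ✓
Both incentive constraints hold.

Yes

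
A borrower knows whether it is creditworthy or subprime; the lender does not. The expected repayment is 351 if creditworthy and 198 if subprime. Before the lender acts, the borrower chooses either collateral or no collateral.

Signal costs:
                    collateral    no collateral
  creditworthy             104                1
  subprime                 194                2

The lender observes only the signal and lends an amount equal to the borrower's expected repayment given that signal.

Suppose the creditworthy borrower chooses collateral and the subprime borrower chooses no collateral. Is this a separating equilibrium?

Yes

Under separation the lender infers type exactly: collateral → creditworthy (pays 351), no collateral → subprime (pays 198).
Creditworthy: collateral gives 351 − 104 = 247; no collateral gives 198 − 1 = 197. No deviation. ✓
Subprime: no collateral gives 198 − 2 = 196; collateral gives 351 − 194 = 157. No deviation. ✓
Neither type gains from mimicking the other.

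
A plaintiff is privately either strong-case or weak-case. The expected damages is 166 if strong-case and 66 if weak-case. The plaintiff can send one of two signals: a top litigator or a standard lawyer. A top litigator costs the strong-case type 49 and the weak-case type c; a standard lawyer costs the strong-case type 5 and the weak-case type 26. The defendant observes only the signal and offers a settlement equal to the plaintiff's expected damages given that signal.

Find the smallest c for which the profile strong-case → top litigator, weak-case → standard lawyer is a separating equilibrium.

126

Under separation: top litigator → strong-case (pays 166); standard lawyer → weak-case (pays 66).
Strong-case: 166 − 49 = 117 ≥ 66 − 5 = 61. Holds regardless of c. ✓
Weak-case: 66 − 26 ≥ 166 − c, so c ≥ 166 − 40 = 126.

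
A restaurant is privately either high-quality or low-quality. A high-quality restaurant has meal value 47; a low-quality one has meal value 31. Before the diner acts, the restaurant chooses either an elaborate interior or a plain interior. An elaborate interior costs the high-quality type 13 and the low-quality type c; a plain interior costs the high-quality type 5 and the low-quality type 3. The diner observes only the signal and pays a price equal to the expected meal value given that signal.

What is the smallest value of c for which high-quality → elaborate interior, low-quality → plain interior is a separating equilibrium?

19

Under separation: elaborate interior → high-quality (pays 47); plain interior → low-quality (pays 31).
High-quality: 47 − 13 = 34 ≥ 31 − 5 = 26. Holds regardless of c. ✓
Low-quality: 31 − 3 ≥ 47 − c, so c ≥ 47 − 28 = 19.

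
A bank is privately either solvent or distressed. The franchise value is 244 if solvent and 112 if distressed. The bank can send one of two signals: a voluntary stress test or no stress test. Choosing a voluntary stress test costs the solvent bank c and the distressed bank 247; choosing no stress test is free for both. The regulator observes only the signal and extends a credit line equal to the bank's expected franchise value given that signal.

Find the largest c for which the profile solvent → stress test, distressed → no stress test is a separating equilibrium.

Under separation: stress test → solvent (pays 244); no stress test → distressed (pays 112).
Distressed: 112 − 0 = 112 ≥ 244 − 247 = -3. Holds regardless of c. ✓
Solvent: 244 − c ≥ 112 − 0, so c ≤ 244 − 112 = 132.

132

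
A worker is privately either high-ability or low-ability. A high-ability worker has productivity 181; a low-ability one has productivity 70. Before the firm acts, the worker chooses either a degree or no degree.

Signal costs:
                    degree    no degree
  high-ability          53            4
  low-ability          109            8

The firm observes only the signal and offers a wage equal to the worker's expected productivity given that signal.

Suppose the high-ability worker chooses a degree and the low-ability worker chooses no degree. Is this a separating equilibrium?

No

If types separate, degree earns payment 181 and no degree earns 70.
High-ability: degree gives 181 − 53 = 128; no degree gives 70 − 4 = 66. No deviation. ✓
Low-ability: no degree gives 70 − 8 = 62; degree gives 181 − 109 = 72. Would deviate. ✗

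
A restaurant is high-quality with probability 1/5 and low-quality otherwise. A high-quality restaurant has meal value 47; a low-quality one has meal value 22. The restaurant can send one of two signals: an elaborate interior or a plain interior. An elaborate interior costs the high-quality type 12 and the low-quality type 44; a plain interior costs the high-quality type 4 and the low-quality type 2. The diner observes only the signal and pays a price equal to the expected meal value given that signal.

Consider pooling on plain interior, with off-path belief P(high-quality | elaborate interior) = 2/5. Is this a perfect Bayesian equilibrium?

At the pooled signal (plain interior) the diner holds the prior 1/5 and pays 1/5·47 + 4/5·22 = 27. Off-path (elaborate interior) belief 2/5 gives 2/5·47 + 3/5·22 = 32.
High-quality: plain interior gives 27 − 4 = 23; elaborate interior gives 32 − 12 = 20. Stays. ✓
Low-quality: plain interior gives 27 − 2 = 25; elaborate interior gives 32 − 44 = -12. Stays. ✓

Yes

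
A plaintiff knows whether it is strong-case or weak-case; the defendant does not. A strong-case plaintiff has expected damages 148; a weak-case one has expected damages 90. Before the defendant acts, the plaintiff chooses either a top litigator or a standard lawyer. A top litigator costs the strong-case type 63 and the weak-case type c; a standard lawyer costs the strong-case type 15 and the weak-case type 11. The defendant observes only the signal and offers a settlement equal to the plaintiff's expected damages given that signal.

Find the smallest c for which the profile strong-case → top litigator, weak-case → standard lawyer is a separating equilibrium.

69

Under separation: top litigator → strong-case (pays 148); standard lawyer → weak-case (pays 90).
Strong-case: 148 − 63 = 85 ≥ 90 − 15 = 75. Holds regardless of c. ✓
Weak-case: 90 − 11 ≥ 148 − c, so c ≥ 148 − 79 = 69.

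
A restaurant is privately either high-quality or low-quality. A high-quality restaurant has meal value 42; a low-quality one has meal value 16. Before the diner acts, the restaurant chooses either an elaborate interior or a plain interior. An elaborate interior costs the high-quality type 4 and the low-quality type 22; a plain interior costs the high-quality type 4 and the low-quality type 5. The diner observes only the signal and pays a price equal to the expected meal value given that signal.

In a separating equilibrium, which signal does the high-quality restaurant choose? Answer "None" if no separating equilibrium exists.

Try high-quality → elaborate interior, low-quality → plain interior:
  Under separation the diner infers type exactly: elaborate interior → high-quality (pays 42), plain interior → low-quality (pays 16).
  High-quality: elaborate interior gives 42 − 4 = 38; plain interior gives 16 − 4 = 12. No deviation. ✓
  Low-quality: plain interior gives 16 − 5 = 11; elaborate interior gives 42 − 22 = 20. Would deviate. ✗
Try high-quality → plain interior, low-quality → elaborate interior:
  Under separation the diner infers type exactly: plain interior → high-quality (pays 42), elaborate interior → low-quality (pays 16).
  High-quality: plain interior gives 42 − 4 = 38; elaborate interior gives 16 − 4 = 12. No deviation. ✓
  Low-quality: elaborate interior gives 16 − 22 = -6; plain interior gives 42 − 5 = 37. Would deviate. ✗
Neither assignment is incentive-compatible.

None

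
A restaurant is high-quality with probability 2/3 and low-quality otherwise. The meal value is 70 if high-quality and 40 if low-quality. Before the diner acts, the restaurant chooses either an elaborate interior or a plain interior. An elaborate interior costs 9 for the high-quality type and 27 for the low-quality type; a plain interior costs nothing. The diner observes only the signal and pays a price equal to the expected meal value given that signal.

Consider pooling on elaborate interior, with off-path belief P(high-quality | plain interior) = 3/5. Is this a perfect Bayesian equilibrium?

No

At the pooled signal (elaborate interior) the diner holds the prior 2/3 and pays 2/3·70 + 1/3·40 = 60. Off-path (plain interior) belief 3/5 gives 3/5·70 + 2/5·40 = 58.
High-quality: elaborate interior gives 60 − 9 = 51; plain interior gives 58 − 0 = 58. Deviates. ✗
Low-quality: elaborate interior gives 60 − 27 = 33; plain interior gives 58 − 0 = 58. Deviates. ✗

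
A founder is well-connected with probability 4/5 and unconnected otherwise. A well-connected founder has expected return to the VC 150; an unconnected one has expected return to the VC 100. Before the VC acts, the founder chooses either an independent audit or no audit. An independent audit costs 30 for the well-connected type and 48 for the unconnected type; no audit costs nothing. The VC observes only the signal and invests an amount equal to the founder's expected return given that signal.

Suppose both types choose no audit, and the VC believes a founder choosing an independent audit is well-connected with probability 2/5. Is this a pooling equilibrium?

Yes

On the equilibrium path (no audit) the VC holds the prior 4/5 and pays 4/5·150 + 1/5·100 = 140. Off-path (audit) belief 2/5 gives 2/5·150 + 3/5·100 = 120.
Well-connected: no audit gives 140 − 0 = 140; audit gives 120 − 30 = 90. Stays. ✓
Unconnected: no audit gives 140 − 0 = 140; audit gives 120 − 48 = 72. Stays. ✓
Beliefs are Bayes-consistent on-path and both types best-respond.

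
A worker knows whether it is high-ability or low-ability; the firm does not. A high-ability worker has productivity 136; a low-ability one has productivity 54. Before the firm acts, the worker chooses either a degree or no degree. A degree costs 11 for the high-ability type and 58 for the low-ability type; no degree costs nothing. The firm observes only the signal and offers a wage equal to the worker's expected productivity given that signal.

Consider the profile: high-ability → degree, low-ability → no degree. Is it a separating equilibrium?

If types separate, degree earns payment 136 and no degree earns 54.
High-ability: degree gives 136 − 11 = 125; no degree gives 54 − 0 = 54. No deviation. ✓
Low-ability: no degree gives 54 − 0 = 54; degree gives 136 − 58 = 78. Would deviate. ✗

No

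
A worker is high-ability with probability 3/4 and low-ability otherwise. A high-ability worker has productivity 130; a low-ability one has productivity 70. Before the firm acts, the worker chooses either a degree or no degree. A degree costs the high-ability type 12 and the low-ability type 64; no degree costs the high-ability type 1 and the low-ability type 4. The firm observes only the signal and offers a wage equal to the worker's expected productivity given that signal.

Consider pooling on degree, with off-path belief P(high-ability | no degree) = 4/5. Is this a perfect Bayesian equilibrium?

No

On the equilibrium path (degree) the firm holds the prior 3/4 and pays 3/4·130 + 1/4·70 = 115. Off-path (no degree) belief 4/5 gives 4/5·130 + 1/5·70 = 118.
High-ability: degree gives 115 − 12 = 103; no degree gives 118 − 1 = 117. Deviates. ✗
Low-ability: degree gives 115 − 64 = 51; no degree gives 118 − 4 = 114. Deviates. ✗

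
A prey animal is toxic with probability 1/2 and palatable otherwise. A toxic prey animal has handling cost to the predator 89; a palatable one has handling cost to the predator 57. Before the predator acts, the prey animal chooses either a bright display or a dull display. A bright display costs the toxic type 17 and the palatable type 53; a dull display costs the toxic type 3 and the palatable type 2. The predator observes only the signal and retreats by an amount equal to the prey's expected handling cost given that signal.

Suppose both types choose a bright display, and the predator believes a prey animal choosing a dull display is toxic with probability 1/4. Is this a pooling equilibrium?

At the pooled signal (bright display) the predator holds the prior 1/2 and pays 1/2·89 + 1/2·57 = 73. Off-path (dull display) belief 1/4 gives 1/4·89 + 3/4·57 = 65.
Toxic: bright display gives 73 − 17 = 56; dull display gives 65 − 3 = 62. Deviates. ✗
Palatable: bright display gives 73 − 53 = 20; dull display gives 65 − 2 = 63. Deviates. ✗

No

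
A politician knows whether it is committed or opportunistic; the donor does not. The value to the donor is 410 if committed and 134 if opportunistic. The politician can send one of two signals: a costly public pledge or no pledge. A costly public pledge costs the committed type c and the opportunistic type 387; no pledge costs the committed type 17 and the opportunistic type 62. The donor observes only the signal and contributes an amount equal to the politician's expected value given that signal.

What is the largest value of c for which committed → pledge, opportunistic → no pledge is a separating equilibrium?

293

Under separation: pledge → committed (pays 410); no pledge → opportunistic (pays 134).
Opportunistic: 134 − 62 = 72 ≥ 410 − 387 = 23. Holds regardless of c. ✓
Committed: 410 − c ≥ 134 − 17, so c ≤ 410 − 117 = 293.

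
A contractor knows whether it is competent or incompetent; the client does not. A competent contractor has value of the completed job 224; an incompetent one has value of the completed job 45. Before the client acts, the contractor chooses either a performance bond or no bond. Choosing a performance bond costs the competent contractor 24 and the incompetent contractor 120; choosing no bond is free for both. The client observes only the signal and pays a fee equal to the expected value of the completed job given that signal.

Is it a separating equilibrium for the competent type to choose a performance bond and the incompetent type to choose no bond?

Under separation the client infers type exactly: bond → competent (pays 224), no bond → incompetent (pays 45).
Competent: bond gives 224 − 24 = 200; no bond gives 45 − 0 = 45. No deviation. ✓
Incompetent: no bond gives 45 − 0 = 45; bond gives 224 − 120 = 104. Would deviate. ✗

No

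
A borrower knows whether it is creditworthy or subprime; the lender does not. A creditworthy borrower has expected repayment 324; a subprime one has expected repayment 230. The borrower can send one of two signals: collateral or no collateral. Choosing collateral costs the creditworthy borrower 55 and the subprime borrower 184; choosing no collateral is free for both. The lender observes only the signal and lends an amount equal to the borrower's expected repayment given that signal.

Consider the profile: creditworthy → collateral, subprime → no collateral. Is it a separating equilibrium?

Yes

If types separate, collateral earns payment 324 and no collateral earns 230.
Creditworthy: collateral gives 324 − 55 = 269; no collateral gives 230 − 0 = 230. No deviation. ✓
Subprime: no collateral gives 230 − 0 = 230; collateral gives 324 − 184 = 140. No deviation. ✓
Both incentive constraints hold.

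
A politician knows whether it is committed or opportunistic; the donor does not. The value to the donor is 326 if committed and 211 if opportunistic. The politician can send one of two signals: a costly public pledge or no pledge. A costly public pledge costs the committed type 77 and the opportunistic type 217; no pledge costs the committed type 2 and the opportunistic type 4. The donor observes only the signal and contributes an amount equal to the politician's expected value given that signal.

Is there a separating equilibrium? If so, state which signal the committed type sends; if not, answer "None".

pledge

Try committed → pledge, opportunistic → no pledge:
  If types separate, pledge earns payment 326 and no pledge earns 211.
  Committed: pledge gives 326 − 77 = 249; no pledge gives 211 − 2 = 209. No deviation. ✓
  Opportunistic: no pledge gives 211 − 4 = 207; pledge gives 326 − 217 = 109. No deviation. ✓
Both hold — the committed type sends pledge.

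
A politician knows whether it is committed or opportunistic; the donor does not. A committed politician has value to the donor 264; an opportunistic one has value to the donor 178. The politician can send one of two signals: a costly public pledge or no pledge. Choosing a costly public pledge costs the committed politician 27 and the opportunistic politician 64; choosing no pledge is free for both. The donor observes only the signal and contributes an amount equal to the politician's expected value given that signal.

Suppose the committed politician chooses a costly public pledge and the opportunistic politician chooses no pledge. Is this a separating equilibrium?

If types separate, pledge earns payment 264 and no pledge earns 178.
Committed: pledge gives 264 − 27 = 237; no pledge gives 178 − 0 = 178. No deviation. ✓
Opportunistic: no pledge gives 178 − 0 = 178; pledge gives 264 − 64 = 200. Would deviate. ✗

No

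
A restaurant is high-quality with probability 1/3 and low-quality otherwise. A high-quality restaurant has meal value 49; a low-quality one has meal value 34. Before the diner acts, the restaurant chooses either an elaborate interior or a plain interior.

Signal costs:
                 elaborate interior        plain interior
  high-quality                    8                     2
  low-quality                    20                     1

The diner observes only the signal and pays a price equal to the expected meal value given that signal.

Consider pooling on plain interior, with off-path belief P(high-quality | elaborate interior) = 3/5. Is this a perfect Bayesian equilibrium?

On the equilibrium path (plain interior) the diner holds the prior 1/3 and pays 1/3·49 + 2/3·34 = 39. Off-path (elaborate interior) belief 3/5 gives 3/5·49 + 2/5·34 = 43.
High-quality: plain interior gives 39 − 2 = 37; elaborate interior gives 43 − 8 = 35. Stays. ✓
Low-quality: plain interior gives 39 − 1 = 38; elaborate interior gives 43 − 20 = 23. Stays. ✓
Beliefs are Bayes-consistent on-path and both types best-respond.

Yes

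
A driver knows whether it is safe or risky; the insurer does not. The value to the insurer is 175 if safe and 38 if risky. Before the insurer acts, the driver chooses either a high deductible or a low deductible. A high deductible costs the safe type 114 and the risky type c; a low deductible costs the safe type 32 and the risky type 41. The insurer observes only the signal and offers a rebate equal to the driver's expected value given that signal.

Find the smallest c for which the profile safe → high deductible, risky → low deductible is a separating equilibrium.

178

Under separation: high deductible → safe (pays 175); low deductible → risky (pays 38).
Safe: 175 − 114 = 61 ≥ 38 − 32 = 6. Holds regardless of c. ✓
Risky: 38 − 41 ≥ 175 − c, so c ≥ 175 − -3 = 178.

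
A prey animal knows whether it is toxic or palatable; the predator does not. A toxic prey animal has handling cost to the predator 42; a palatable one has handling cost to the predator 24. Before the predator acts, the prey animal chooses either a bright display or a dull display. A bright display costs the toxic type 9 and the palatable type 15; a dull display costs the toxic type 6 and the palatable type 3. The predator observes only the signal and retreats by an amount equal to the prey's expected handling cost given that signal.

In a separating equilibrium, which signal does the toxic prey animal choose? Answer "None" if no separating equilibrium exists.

Try toxic → bright display, palatable → dull display:
  Under separation the predator infers type exactly: bright display → toxic (pays 42), dull display → palatable (pays 24).
  Toxic: bright display gives 42 − 9 = 33; dull display gives 24 − 6 = 18. No deviation. ✓
  Palatable: dull display gives 24 − 3 = 21; bright display gives 42 − 15 = 27. Would deviate. ✗
Try toxic → dull display, palatable → bright display:
  Under separation the predator infers type exactly: dull display → toxic (pays 42), bright display → palatable (pays 24).
  Toxic: dull display gives 42 − 6 = 36; bright display gives 24 − 9 = 15. No deviation. ✓
  Palatable: bright display gives 24 − 15 = 9; dull display gives 42 − 3 = 39. Would deviate. ✗
Neither assignment is incentive-compatible.

None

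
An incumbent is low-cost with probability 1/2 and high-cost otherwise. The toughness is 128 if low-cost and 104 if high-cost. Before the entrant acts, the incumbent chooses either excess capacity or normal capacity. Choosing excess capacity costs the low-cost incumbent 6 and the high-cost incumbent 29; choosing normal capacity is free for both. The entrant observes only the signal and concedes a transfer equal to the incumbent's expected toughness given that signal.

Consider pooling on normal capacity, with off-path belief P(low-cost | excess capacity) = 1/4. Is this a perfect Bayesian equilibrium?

At the pooled signal (normal capacity) the entrant holds the prior 1/2 and pays 1/2·128 + 1/2·104 = 116. Off-path (excess capacity) belief 1/4 gives 1/4·128 + 3/4·104 = 110.
Low-cost: normal capacity gives 116 − 0 = 116; excess capacity gives 110 − 6 = 104. Stays. ✓
High-cost: normal capacity gives 116 − 0 = 116; excess capacity gives 110 − 29 = 81. Stays. ✓

Yes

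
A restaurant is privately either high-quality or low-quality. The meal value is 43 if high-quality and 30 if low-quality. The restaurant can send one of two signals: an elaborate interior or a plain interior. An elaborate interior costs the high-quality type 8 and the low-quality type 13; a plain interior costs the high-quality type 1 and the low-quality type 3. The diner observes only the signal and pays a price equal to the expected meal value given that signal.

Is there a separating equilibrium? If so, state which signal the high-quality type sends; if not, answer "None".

Try high-quality → elaborate interior, low-quality → plain interior:
  Under separation the diner infers type exactly: elaborate interior → high-quality (pays 43), plain interior → low-quality (pays 30).
  High-quality: elaborate interior gives 43 − 8 = 35; plain interior gives 30 − 1 = 29. No deviation. ✓
  Low-quality: plain interior gives 30 − 3 = 27; elaborate interior gives 43 − 13 = 30. Would deviate. ✗
Try high-quality → plain interior, low-quality → elaborate interior:
  Under separation the diner infers type exactly: plain interior → high-quality (pays 43), elaborate interior → low-quality (pays 30).
  High-quality: plain interior gives 43 − 1 = 42; elaborate interior gives 30 − 8 = 22. No deviation. ✓
  Low-quality: elaborate interior gives 30 − 13 = 17; plain interior gives 43 − 3 = 40. Would deviate. ✗
Neither assignment is incentive-compatible.

None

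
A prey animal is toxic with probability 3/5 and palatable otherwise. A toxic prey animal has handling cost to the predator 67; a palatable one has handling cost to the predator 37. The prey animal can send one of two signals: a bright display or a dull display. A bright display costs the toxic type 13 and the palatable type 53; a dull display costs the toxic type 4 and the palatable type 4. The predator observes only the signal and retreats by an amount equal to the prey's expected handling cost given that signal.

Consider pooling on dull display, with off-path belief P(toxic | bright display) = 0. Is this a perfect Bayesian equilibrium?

On the equilibrium path (dull display) the predator holds the prior 3/5 and pays 3/5·67 + 2/5·37 = 55. Off-path (bright display) belief 0 gives 0·67 + 1·37 = 37.
Toxic: dull display gives 55 − 4 = 51; bright display gives 37 − 13 = 24. Stays. ✓
Palatable: dull display gives 55 − 4 = 51; bright display gives 37 − 53 = -16. Stays. ✓
Beliefs are Bayes-consistent on-path and both types best-respond.

Yes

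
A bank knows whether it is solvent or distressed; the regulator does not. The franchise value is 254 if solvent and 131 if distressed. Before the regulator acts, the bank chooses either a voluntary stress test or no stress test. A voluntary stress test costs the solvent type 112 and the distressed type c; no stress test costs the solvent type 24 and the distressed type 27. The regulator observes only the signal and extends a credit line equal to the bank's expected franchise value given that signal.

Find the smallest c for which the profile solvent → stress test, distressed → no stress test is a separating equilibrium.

150

Under separation: stress test → solvent (pays 254); no stress test → distressed (pays 131).
Solvent: 254 − 112 = 142 ≥ 131 − 24 = 107. Holds regardless of c. ✓
Distressed: 131 − 27 ≥ 254 − c, so c ≥ 254 − 104 = 150.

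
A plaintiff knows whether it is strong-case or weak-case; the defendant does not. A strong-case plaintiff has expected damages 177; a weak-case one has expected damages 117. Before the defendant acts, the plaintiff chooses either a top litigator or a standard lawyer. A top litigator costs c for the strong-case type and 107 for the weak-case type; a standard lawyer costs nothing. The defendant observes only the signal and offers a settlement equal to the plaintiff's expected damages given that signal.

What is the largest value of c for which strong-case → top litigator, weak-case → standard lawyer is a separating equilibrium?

Under separation: top litigator → strong-case (pays 177); standard lawyer → weak-case (pays 117).
Weak-case: 117 − 0 = 117 ≥ 177 − 107 = 70. Holds regardless of c. ✓
Strong-case: 177 − c ≥ 117 − 0, so c ≤ 177 − 117 = 60.

60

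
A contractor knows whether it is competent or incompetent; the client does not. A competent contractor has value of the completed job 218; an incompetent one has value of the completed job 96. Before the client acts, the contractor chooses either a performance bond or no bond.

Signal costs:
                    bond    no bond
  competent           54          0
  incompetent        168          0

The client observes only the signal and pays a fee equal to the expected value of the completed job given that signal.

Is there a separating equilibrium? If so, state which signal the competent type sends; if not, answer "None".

Try competent → bond, incompetent → no bond:
  If types separate, bond earns payment 218 and no bond earns 96.
  Competent: bond gives 218 − 54 = 164; no bond gives 96 − 0 = 96. No deviation. ✓
  Incompetent: no bond gives 96 − 0 = 96; bond gives 218 − 168 = 50. No deviation. ✓
Both hold — the competent type sends bond.

bond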